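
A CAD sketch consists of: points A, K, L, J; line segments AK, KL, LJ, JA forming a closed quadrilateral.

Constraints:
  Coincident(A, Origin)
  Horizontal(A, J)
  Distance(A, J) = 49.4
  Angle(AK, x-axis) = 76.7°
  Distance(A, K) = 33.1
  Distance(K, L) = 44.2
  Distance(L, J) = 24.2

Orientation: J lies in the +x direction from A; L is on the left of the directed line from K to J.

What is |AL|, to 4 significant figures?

56.49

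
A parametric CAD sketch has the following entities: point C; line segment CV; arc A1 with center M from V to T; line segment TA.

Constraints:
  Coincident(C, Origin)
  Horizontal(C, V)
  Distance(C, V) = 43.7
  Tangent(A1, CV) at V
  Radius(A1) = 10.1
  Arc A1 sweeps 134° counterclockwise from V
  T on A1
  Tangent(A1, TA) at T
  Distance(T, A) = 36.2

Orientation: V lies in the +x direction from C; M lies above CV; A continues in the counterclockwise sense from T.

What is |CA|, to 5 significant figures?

50.290

C is at the origin; CV is horizontal with |CV| = 43.7 and V on the +x side, so V = (43.700, 0.0000). A1 meets CV tangentially, so MV is at right angles to CV, so M = V + (0, 10.1) = (43.700, 10.100). On A1, V sits at bearing -90° from M; a 134° counterclockwise sweep puts T at bearing 44°, so T = M + 10.1·(cos 44°, sin 44°) = (50.965, 17.116). Tangency of A1 to TA means the radius MT is perpendicular to TA, so TA runs along (−sin 44°, cos 44°); with |TA| = 36.2, A = (25.819, 43.156). Then |CA| = |A − C| = 50.290.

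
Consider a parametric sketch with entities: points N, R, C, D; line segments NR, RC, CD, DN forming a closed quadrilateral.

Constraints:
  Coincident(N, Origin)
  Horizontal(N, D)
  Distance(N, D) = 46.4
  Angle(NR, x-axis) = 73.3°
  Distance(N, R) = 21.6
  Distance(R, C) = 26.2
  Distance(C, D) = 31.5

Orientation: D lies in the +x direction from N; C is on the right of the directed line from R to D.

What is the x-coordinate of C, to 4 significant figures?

15.15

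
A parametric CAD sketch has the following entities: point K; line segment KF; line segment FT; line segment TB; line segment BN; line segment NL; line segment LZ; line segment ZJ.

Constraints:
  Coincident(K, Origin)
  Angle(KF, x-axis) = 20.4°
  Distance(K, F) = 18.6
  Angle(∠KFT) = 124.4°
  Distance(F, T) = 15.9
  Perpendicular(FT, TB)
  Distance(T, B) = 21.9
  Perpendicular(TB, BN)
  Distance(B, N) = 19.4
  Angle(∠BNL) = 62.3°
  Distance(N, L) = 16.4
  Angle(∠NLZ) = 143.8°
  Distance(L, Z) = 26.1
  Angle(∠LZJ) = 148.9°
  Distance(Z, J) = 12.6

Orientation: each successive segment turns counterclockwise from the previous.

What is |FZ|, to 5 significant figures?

27.866

K is at the origin; KF runs at 20.4° with length 18.6, so F = (17.433, 6.4834). ∠KFT = 124.4° gives FT at 76.000° from the x-axis; with |FT| = 15.9, T = (21.280, 21.911). The perpendicularity gives TB at right angles to FT, so TB runs at 166.00°; with |TB| = 21.9, B = (0.030527, 27.209). TB is perpendicular to BN, so BN runs at -104.00°; with |BN| = 19.4, N = (-4.6628, 8.3855). ∠BNL = 62.3° gives NL at 13.700° from the x-axis; with |NL| = 16.4, L = (11.271, 12.270). ∠NLZ = 143.8° gives LZ at 49.900° from the x-axis; with |LZ| = 26.1, Z = (28.082, 32.234). Then |FZ| = |Z − F| = 27.866.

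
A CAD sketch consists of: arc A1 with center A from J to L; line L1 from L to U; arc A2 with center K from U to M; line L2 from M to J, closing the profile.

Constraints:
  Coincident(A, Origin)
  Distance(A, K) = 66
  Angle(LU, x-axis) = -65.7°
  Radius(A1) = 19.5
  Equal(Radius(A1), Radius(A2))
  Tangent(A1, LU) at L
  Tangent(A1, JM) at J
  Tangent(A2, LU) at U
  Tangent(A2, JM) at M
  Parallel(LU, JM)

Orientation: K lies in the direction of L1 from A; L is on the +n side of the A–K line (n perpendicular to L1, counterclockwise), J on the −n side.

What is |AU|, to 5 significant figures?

68.820

The slot axis is L1's direction at -65.7°, so u = (cos -65.7°, sin -65.7°) = (0.41151, -0.91140) and n = (−sin -65.7°, cos -65.7°) = (0.91140, 0.41151). A is at the origin and K lies 66.0 along u from A, so K = 66.0·u = (27.160, -60.153). Tangency of A1 to both parallel lines with radius 19.5 puts L and J at A ± 19.5·n: L = (17.772, 8.0245), J = (-17.772, -8.0245). Equal radii place U and M the same way about K: U = K + 19.5·n = (44.932, -52.128), M = K − 19.5·n = (9.3876, -68.177). Then |AU| = |U − A| = 68.820.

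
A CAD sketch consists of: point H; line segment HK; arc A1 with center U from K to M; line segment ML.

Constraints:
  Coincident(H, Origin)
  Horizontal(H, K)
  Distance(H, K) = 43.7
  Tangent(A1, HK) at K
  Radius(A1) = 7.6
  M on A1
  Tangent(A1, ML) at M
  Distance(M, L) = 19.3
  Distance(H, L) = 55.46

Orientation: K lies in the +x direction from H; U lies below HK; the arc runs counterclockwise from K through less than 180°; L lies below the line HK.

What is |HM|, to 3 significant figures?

39.2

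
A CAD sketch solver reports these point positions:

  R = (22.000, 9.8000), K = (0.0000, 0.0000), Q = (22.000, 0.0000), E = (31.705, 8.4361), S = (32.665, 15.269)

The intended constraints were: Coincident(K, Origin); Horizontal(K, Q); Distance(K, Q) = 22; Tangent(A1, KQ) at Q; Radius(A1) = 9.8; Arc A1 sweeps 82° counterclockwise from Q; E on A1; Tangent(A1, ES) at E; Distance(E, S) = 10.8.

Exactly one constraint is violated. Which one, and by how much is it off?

Distance(E, S) = 10.8 — off by 3.90.

K = (0.00, 0.00) ✓; K.y = 0.00, Q.y = 0.00 ✓; |KQ| = 22.00 ✓; ∠(RQ, QK) = 90.00° ✓; |RQ| = 9.800 ✓; bearing(R→E) − bearing(R→Q) = 82.00° ✓; |RE| = 9.800 ✓; ∠(RE, ES) = 90.00° ✓; |ES| = 6.900 ✗.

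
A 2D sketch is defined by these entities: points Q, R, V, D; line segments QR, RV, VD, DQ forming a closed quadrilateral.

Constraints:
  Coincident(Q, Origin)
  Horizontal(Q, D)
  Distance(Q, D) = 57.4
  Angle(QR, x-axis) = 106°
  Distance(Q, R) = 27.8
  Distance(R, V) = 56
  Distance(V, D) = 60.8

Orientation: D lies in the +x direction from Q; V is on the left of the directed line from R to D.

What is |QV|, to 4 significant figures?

69.73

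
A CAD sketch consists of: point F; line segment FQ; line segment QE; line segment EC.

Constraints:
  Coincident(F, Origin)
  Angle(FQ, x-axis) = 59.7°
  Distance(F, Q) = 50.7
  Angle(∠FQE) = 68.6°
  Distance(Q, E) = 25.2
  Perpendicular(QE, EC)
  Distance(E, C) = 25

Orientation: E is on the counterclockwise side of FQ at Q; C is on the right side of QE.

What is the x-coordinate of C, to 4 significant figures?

4.551

F is at the origin; FQ runs at 59.7° with length 50.7, so Q = 50.7·(cos 59.7°, sin 59.7°) = (25.58, 43.77). ∠FQE = 68.6°, so QE runs at 59.7° + (180° − 68.6°) = 171.1° from the x-axis; with |QE| = 25.2, E = Q + 25.2·(cos 171.1°, sin 171.1°) = (0.6830, 47.67). QE ⟂ EC; with |EC| = 25.0 on the right of QE, C = E + 25.0·(0.1547, 0.9880) = (4.551, 72.37). So C.x = 4.551.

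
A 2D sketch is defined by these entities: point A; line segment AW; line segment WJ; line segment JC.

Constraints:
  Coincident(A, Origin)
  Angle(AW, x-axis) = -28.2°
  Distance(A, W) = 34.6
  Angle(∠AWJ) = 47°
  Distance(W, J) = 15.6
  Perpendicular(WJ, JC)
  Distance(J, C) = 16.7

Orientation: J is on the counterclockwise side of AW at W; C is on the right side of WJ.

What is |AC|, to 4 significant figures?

42.76

A is at the origin; AW runs at -28.2° with length 34.6, so W = 34.6·(cos -28.2°, sin -28.2°) = (30.49, -16.35). ∠AWJ = 47.0°, so WJ runs at -28.2° + (180° − 47.0°) = 104.8° from the x-axis; with |WJ| = 15.6, J = W + 15.6·(cos 104.8°, sin 104.8°) = (26.51, -1.268). WJ is perpendicular to JC; with |JC| = 16.7 on the right of WJ, C = J + 16.7·(0.9668, 0.2554) = (42.65, 2.998). Then |AC| = |C − A| = 42.76.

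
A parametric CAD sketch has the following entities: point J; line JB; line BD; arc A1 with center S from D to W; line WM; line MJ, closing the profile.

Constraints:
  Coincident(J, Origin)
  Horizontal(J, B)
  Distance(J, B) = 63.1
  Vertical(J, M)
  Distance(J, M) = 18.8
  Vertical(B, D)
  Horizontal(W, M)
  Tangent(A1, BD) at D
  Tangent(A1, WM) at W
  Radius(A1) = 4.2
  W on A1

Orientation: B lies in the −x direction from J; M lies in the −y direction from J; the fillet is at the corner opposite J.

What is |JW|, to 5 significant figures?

61.828

The virtual corner opposite J is at (-63.100, -18.800). The tangent condition forces SD to be normal to BD and since A1 is tangent to WM there, SW ⟂ WM, with radius 4.2, so the center S sits 4.2 in from both sides at S = (-58.900, -14.600). That places the tangent points at D = (-63.100, -14.600) on BD and W = (-58.900, -18.800) on WM. Then |JW| = |W − J| = 61.828.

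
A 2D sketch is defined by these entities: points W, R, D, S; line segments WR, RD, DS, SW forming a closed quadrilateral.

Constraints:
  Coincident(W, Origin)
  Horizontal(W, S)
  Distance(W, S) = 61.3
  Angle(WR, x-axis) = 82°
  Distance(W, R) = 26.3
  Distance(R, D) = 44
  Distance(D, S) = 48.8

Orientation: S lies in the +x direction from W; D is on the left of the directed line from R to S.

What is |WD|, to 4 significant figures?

62.62

Checks: |WS| = 61.30 ✓; |WR| = 26.30 ✓; |RD| = 44.00 ✓; |DS| = 48.80 ✓.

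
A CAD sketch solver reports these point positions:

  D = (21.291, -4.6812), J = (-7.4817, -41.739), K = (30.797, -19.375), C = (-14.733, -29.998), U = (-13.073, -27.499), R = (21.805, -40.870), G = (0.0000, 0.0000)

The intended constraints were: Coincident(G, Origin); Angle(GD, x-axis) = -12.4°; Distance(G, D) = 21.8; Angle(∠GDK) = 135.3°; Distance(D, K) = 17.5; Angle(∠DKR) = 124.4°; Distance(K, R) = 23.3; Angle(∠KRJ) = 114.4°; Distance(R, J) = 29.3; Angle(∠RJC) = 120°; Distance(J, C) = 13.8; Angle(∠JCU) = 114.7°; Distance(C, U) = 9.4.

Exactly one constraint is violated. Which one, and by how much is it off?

Distance(C, U) = 9.4 — off by 6.40.

G = (0.00, 0.00) ✓; GD at -12.40° ✓; |GD| = 21.80 ✓; ∠GDK = 135.3° ✓; |DK| = 17.50 ✓; ∠DKR = 124.4° ✓; |KR| = 23.30 ✓; ∠KRJ = 114.4° ✓; |RJ| = 29.30 ✓; ∠RJC = 120.0° ✓; |JC| = 13.80 ✓; ∠JCU = 114.7° ✓; |CU| = 3.000 ✗.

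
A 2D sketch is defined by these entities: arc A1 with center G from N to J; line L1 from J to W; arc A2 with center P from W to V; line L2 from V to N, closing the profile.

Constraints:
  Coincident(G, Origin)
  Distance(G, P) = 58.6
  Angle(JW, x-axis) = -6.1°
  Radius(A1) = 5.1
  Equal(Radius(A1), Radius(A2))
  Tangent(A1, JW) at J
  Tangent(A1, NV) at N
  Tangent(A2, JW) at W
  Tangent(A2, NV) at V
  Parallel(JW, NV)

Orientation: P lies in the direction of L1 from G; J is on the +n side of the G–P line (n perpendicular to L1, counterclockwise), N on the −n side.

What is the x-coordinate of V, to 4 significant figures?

57.73

Tangency of A1 to both parallel lines with radius 5.1 puts J and N at G ± 5.1·n: J = (0.5419, 5.071), N = (-0.5419, -5.071). Equal radii place W and V the same way about P: W = P + 5.1·n = (58.81, -1.156), V = P − 5.1·n = (57.73, -11.30). So V.x = 57.73.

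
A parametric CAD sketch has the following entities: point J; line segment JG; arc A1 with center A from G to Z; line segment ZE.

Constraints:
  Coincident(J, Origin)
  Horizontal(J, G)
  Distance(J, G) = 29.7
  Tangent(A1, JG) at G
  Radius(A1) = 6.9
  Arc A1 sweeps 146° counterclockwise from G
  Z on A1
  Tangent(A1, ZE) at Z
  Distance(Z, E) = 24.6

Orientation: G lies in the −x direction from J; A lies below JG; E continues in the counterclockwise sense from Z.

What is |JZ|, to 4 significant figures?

35.85

J is at the origin; J and G share the same y with |JG| = 29.7 and G on the −x side, so G = (-29.70, 0.000). The tangent condition forces AG to be normal to JG, so A = G + (0, -6.9) = (-29.70, -6.900). On A1, G sits at bearing 90° from A; a 146° counterclockwise sweep puts Z at bearing 236°, so Z = A + 6.9·(cos 236°, sin 236°) = (-33.56, -12.62). Then |JZ| = |Z − J| = 35.85.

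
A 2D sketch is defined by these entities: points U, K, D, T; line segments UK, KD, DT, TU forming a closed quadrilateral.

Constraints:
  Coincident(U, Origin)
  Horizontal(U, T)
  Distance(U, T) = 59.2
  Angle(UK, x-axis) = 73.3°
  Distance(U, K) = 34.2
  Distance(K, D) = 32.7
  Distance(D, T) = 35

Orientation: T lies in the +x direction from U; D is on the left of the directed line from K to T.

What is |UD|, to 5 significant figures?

52.424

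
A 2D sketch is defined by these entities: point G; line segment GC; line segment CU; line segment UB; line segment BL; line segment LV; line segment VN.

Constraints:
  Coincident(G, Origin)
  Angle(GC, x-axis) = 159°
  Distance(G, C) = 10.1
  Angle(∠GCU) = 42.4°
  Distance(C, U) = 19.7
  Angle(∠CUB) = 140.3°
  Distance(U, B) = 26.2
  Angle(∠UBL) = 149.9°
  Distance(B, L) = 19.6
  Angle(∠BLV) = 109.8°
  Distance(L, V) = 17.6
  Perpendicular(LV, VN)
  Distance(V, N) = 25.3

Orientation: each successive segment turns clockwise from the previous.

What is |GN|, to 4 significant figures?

22.34

G is at the origin; GC runs at 159.0° with length 10.1, so C = (-9.429, 3.620). ∠GCU = 42.4° gives CU at 21.40° from the x-axis; with |CU| = 19.7, U = (8.913, 10.81). ∠CUB = 140.3° gives UB at -18.30° from the x-axis; with |UB| = 26.2, B = (33.79, 2.581). ∠UBL = 149.9° gives BL at -48.40° from the x-axis; with |BL| = 19.6, L = (46.80, -12.08). ∠BLV = 109.8° gives LV at -118.6° from the x-axis; with |LV| = 17.6, V = (38.38, -27.53). LV ⟂ VN, so VN runs at 151.4°; with |VN| = 25.3, N = (16.16, -15.42). Then |GN| = |N − G| = 22.34.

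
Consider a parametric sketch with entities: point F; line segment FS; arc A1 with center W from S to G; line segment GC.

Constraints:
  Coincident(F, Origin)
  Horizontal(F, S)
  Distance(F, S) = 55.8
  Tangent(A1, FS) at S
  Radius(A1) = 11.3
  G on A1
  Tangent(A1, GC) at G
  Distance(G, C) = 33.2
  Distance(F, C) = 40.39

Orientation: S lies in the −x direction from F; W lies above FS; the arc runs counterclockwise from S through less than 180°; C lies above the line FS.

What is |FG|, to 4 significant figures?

47.09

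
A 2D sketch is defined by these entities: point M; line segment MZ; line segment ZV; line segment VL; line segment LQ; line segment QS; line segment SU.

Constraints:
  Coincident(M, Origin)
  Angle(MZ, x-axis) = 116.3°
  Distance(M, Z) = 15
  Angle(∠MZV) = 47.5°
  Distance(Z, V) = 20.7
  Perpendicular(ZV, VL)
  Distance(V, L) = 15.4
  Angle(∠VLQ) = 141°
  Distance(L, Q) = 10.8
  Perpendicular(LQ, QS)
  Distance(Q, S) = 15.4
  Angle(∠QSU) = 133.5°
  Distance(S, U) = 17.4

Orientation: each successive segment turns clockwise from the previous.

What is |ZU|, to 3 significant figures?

3.29

The perpendicularity gives QS at right angles to LQ, so QS runs at 125°; with |QS| = 15.4, S = (-8.72, -0.634). ∠QSU = 133.5° gives SU at 78.3° from the x-axis; with |SU| = 17.4, U = (-5.19, 16.4). Then |ZU| = |U − Z| = 3.29.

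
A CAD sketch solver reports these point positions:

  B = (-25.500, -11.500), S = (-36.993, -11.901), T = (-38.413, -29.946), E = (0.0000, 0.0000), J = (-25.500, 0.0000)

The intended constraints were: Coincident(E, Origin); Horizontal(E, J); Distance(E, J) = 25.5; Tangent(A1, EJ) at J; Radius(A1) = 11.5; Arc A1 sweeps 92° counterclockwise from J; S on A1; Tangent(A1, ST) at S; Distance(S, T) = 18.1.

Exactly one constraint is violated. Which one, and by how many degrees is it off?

Tangent(A1, ST) at S — off by 6.50°.

E = (0.00, 0.00) ✓; E.y = 0.00, J.y = 0.00 ✓; |EJ| = 25.50 ✓; ∠(BJ, JE) = 90.00° ✓; |BJ| = 11.50 ✓; bearing(B→S) − bearing(B→J) = 92.00° ✓; |BS| = 11.50 ✓; ∠(BS, ST) = 96.50° ✗; |ST| = 18.10 ✓.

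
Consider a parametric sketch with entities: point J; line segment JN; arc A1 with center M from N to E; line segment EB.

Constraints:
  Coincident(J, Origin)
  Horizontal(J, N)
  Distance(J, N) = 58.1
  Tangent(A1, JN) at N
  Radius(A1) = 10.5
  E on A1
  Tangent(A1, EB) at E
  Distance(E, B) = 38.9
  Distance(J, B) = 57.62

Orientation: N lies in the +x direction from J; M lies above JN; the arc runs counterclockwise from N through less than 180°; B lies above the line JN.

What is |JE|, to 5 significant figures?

67.703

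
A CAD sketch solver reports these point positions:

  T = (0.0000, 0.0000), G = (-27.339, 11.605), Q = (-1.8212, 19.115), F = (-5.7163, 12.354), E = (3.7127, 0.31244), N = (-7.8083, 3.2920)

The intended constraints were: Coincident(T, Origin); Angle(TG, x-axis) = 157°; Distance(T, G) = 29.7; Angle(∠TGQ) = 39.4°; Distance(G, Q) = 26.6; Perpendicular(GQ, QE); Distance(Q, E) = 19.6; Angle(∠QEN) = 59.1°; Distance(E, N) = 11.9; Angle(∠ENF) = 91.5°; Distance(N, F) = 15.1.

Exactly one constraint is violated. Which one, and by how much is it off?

Distance(N, F) = 15.1 — off by 5.80.

T = (0.00, 0.00) ✓; TG at 157.0° ✓; |TG| = 29.70 ✓; ∠TGQ = 39.40° ✓; |GQ| = 26.60 ✓; ∠(GQ, QE) = 90.00° ✓; |QE| = 19.60 ✓; ∠QEN = 59.10° ✓; |EN| = 11.90 ✓; ∠ENF = 91.50° ✓; |NF| = 9.300 ✗.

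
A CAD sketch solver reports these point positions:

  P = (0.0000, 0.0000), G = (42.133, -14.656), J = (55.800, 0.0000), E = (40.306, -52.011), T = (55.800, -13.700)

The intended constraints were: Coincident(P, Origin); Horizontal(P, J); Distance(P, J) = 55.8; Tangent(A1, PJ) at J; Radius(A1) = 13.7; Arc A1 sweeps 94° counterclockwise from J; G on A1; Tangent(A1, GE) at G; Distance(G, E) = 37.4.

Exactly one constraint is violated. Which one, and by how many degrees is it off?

Tangent(A1, GE) at G — off by 6.80°.

P = (0.00, 0.00) ✓; P.y = 0.00, J.y = 0.00 ✓; |PJ| = 55.80 ✓; ∠(TJ, JP) = 90.00° ✓; |TJ| = 13.70 ✓; bearing(T→G) − bearing(T→J) = 94.00° ✓; |TG| = 13.70 ✓; ∠(TG, GE) = 96.80° ✗; |GE| = 37.40 ✓.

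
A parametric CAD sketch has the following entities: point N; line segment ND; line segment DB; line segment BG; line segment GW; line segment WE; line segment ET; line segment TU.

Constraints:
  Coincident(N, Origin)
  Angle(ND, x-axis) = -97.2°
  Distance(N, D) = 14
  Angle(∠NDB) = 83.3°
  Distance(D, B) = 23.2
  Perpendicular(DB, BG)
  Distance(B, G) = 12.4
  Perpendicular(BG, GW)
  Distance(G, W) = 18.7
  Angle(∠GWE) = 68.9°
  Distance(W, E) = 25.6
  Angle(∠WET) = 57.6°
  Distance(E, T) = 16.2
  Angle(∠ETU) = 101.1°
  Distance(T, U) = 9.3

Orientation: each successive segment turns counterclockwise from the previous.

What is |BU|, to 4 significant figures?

10.40

N is at the origin; ND runs at -97.2° with length 14.0, so D = (-1.755, -13.89). ∠NDB = 83.3° gives DB at -0.5000° from the x-axis; with |DB| = 23.2, B = (21.44, -14.09). DB is perpendicular to BG, so BG runs at 89.50°; with |BG| = 12.4, G = (21.55, -1.693). BG ⟂ GW, so GW runs at 179.5°; with |GW| = 18.7, W = (2.853, -1.529). ∠GWE = 68.9° gives WE at -69.40° from the x-axis; with |WE| = 25.6, E = (11.86, -25.49). ∠WET = 57.6° gives ET at 53.00° from the x-axis; with |ET| = 16.2, T = (21.61, -12.55). ∠ETU = 101.1° gives TU at 131.9° from the x-axis; with |TU| = 9.3, U = (15.40, -5.632). Then |BU| = |U − B| = 10.40.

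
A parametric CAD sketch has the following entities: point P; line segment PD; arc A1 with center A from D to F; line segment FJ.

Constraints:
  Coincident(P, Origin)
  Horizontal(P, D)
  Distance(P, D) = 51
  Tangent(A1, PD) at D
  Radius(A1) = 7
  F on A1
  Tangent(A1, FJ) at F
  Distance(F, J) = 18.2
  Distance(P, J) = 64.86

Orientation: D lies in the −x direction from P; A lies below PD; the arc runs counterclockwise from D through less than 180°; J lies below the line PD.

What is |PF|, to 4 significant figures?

58.27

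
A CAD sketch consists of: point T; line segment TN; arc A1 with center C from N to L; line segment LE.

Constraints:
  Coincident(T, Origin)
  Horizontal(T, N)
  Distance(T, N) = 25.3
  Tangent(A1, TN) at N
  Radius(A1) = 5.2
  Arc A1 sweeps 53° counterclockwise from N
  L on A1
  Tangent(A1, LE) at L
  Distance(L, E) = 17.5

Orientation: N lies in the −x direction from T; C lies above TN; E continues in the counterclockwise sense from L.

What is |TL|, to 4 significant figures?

21.25

T is at the origin; TN is horizontal with |TN| = 25.3 and N on the −x side, so N = (-25.30, 0.000). Tangency of A1 to TN means the radius CN is perpendicular to TN, so C = N + (0, 5.2) = (-25.30, 5.200). On A1, N sits at bearing -90° from C; a 53° counterclockwise sweep puts L at bearing -37°, so L = C + 5.2·(cos -37°, sin -37°) = (-21.15, 2.071). Then |TL| = |L − T| = 21.25.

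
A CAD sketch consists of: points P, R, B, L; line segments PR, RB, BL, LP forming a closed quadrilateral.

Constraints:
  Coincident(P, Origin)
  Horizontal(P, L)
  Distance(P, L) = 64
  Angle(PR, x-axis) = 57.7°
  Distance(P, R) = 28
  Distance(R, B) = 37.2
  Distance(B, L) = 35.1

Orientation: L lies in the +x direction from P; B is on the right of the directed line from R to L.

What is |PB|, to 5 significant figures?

32.064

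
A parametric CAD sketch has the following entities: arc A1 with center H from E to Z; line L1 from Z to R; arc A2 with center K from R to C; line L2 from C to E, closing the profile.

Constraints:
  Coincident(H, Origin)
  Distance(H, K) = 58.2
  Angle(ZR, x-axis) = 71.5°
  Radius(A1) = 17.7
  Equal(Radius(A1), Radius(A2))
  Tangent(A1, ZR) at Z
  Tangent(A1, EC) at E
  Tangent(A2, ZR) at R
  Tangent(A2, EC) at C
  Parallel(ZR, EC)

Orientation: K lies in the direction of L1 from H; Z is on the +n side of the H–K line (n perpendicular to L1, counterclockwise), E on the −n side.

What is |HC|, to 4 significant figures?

60.83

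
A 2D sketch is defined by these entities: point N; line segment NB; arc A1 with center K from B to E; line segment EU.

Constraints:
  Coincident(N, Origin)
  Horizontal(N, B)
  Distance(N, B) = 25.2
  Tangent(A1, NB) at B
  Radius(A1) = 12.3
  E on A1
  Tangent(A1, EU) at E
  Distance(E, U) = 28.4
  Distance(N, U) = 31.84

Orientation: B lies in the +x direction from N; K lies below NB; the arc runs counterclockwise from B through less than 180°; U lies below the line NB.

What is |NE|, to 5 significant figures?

15.749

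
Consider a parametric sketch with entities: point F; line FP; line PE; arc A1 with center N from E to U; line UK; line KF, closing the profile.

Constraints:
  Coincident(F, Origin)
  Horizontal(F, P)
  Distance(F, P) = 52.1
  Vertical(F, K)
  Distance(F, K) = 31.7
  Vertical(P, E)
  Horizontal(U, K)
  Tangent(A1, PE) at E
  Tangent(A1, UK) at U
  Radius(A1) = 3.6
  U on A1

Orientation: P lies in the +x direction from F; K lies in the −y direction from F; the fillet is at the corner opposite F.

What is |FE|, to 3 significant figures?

59.2

F is at the origin; FP is horizontal with |FP| = 52.1 and P on the +x side, so P = (52.1, 0.00). FK is vertical with |FK| = 31.7 and K on the −y side, so K = (0.00, -31.7). The virtual corner opposite F is at (52.1, -31.7). Tangency of A1 to PE means the radius NE is perpendicular to PE and the tangent condition forces NU to be normal to UK, with radius 3.6, so the center N sits 3.6 in from both sides at N = (48.5, -28.1). That places the tangent points at E = (52.1, -28.1) on PE and U = (48.5, -31.7) on UK. Then |FE| = |E − F| = 59.2.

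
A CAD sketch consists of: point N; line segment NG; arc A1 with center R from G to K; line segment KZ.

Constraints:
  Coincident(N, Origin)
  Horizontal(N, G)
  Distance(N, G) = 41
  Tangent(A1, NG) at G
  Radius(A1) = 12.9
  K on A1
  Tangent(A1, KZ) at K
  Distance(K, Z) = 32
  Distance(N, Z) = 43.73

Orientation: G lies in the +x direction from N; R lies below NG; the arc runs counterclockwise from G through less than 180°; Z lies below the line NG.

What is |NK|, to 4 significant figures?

30.08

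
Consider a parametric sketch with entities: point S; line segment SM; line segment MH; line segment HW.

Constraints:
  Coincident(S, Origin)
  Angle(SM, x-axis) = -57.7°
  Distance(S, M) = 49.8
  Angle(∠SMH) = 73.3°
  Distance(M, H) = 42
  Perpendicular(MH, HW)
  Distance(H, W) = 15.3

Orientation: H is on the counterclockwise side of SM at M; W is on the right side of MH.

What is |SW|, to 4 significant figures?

68.82

S is at the origin; SM runs at -57.7° with length 49.8, so M = 49.8·(cos -57.7°, sin -57.7°) = (26.61, -42.09). ∠SMH = 73.3°, so MH runs at -57.7° + (180° − 73.3°) = 49.00° from the x-axis; with |MH| = 42.0, H = M + 42.0·(cos 49.00°, sin 49.00°) = (54.17, -10.40). The perpendicularity gives HW at right angles to MH; with |HW| = 15.3 on the right of MH, W = H + 15.3·(0.7547, -0.6561) = (65.71, -20.43). Then |SW| = |W − S| = 68.82.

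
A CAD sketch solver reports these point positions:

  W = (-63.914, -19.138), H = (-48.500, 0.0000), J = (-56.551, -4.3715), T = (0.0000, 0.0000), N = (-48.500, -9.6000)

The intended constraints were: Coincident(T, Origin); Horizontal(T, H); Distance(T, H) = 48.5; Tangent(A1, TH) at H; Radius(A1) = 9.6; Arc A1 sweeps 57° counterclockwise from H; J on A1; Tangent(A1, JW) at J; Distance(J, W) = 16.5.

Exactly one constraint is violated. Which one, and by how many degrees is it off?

Tangent(A1, JW) at J — off by 6.50°.

T = (0.00, 0.00) ✓; T.y = 0.00, H.y = 0.00 ✓; |TH| = 48.50 ✓; ∠(NH, HT) = 90.00° ✓; |NH| = 9.600 ✓; bearing(N→J) − bearing(N→H) = 57.00° ✓; |NJ| = 9.600 ✓; ∠(NJ, JW) = 83.50° ✗; |JW| = 16.50 ✓.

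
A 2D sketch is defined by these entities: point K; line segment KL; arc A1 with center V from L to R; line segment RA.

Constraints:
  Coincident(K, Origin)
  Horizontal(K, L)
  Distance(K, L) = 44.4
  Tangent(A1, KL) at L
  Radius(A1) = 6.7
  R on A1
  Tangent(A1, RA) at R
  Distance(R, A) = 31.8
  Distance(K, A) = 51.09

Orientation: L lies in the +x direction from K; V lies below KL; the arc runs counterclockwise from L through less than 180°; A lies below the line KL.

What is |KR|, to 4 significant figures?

38.21

K is at the origin; K and L share the same y with |KL| = 44.4 and L on the +x side, so L = (44.40, 0.000). The tangent condition forces VL to be normal to KL, so V = L + (0, -6.7) = (44.40, -6.700). Since VR ⟂ RA (tangency), |VA| = √(6.7² + 31.8²) = 32.50 regardless of where R sits on A1. So A lies on both circle(K, 51.09) and circle(V, 32.50); the below-KL intersection is A = (34.52, -37.66). R is the foot of the tangent from A: R = (37.73, -6.023).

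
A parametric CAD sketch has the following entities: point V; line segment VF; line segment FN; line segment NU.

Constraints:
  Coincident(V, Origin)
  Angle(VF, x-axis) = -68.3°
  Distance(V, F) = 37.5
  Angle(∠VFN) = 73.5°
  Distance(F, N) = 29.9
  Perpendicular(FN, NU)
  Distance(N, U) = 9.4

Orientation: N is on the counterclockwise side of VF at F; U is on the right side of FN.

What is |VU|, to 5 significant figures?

49.272

V is at the origin; VF runs at -68.3° with length 37.5, so F = 37.5·(cos -68.3°, sin -68.3°) = (13.866, -34.842). ∠VFN = 73.5°, so FN runs at -68.3° + (180° − 73.5°) = 38.200° from the x-axis; with |FN| = 29.9, N = F + 29.9·(cos 38.200°, sin 38.200°) = (37.363, -16.352). FN is perpendicular to NU; with |NU| = 9.4 on the right of FN, U = N + 9.4·(0.61841, -0.78586) = (43.176, -23.739). Then |VU| = |U − V| = 49.272.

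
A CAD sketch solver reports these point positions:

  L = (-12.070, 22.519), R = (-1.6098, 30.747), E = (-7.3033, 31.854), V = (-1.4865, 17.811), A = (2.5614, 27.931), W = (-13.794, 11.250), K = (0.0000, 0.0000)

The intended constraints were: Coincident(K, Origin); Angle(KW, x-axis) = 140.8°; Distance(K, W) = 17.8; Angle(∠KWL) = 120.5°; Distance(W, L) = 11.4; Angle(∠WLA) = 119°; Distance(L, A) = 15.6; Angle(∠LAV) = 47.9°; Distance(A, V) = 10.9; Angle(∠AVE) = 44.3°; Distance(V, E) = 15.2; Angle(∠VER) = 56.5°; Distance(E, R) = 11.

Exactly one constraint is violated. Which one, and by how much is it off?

Distance(E, R) = 11 — off by 5.20.

K = (0.00, 0.00) ✓; KW at 140.8° ✓; |KW| = 17.80 ✓; ∠KWL = 120.5° ✓; |WL| = 11.40 ✓; ∠WLA = 119.0° ✓; |LA| = 15.60 ✓; ∠LAV = 47.90° ✓; |AV| = 10.90 ✓; ∠AVE = 44.30° ✓; |VE| = 15.20 ✓; ∠VER = 56.50° ✓; |ER| = 5.800 ✗.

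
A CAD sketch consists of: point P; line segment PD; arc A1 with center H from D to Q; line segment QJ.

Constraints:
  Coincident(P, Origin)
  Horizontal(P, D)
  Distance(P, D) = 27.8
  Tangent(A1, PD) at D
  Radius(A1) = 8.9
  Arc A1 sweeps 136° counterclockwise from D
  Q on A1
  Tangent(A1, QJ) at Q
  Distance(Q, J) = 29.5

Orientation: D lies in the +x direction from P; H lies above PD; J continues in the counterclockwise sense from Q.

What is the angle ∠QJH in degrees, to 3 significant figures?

16.8°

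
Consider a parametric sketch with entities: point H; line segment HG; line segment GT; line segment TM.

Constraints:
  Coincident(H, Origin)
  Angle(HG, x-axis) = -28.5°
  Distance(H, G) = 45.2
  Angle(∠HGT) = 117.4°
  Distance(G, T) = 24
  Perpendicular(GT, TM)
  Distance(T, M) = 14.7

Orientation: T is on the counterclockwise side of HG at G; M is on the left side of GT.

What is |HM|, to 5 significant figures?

51.515

H is at the origin; HG runs at -28.5° with length 45.2, so G = 45.2·(cos -28.5°, sin -28.5°) = (39.723, -21.568). ∠HGT = 117.4°, so GT runs at -28.5° + (180° − 117.4°) = 34.100° from the x-axis; with |GT| = 24.0, T = G + 24.0·(cos 34.100°, sin 34.100°) = (59.596, -8.1122). GT is perpendicular to TM; with |TM| = 14.7 on the left of GT, M = T + 14.7·(-0.56064, 0.82806) = (51.355, 4.0602). Then |HM| = |M − H| = 51.515.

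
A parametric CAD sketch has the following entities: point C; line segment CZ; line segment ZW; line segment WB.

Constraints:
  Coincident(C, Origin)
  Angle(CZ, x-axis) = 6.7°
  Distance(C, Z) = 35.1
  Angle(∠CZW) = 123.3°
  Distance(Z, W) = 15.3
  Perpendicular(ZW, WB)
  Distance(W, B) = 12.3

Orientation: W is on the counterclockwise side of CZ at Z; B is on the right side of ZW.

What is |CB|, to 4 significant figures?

54.12

C is at the origin; CZ runs at 6.7° with length 35.1, so Z = 35.1·(cos 6.7°, sin 6.7°) = (34.86, 4.095). ∠CZW = 123.3°, so ZW runs at 6.7° + (180° − 123.3°) = 63.40° from the x-axis; with |ZW| = 15.3, W = Z + 15.3·(cos 63.40°, sin 63.40°) = (41.71, 17.78). ZW ⟂ WB; with |WB| = 12.3 on the right of ZW, B = W + 12.3·(0.8942, -0.4478) = (52.71, 12.27). Then |CB| = |B − C| = 54.12.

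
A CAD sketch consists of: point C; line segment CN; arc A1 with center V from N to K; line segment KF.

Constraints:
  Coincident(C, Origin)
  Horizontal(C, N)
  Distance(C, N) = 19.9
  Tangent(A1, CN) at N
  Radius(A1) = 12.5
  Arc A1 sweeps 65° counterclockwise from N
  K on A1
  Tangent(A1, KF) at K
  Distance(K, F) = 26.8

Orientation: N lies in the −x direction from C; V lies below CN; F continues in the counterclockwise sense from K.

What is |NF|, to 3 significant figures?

38.8

C is at the origin; CN is horizontal with |CN| = 19.9 and N on the −x side, so N = (-19.9, 0.00). Tangency of A1 to CN means the radius VN is perpendicular to CN, so V = N + (0, -12.5) = (-19.9, -12.5). On A1, N sits at bearing 90° from V; a 65° counterclockwise sweep puts K at bearing 155°, so K = V + 12.5·(cos 155°, sin 155°) = (-31.2, -7.22). A1 meets KF tangentially, so VK is at right angles to KF, so KF runs along (−sin 155°, cos 155°); with |KF| = 26.8, F = (-42.6, -31.5). Then |NF| = |F − N| = 38.8.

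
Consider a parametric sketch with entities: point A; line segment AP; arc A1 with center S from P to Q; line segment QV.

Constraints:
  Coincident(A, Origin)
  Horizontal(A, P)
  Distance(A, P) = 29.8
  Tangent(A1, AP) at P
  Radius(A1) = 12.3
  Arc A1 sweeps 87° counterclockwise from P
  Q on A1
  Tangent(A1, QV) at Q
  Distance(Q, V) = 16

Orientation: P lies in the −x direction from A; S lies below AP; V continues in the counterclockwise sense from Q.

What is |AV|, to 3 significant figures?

51.0

On A1, P sits at bearing 90° from S; an 87° counterclockwise sweep puts Q at bearing 177°, so Q = S + 12.3·(cos 177°, sin 177°) = (-42.1, -11.7). A1 meets QV tangentially, so SQ is at right angles to QV, so QV runs along (−sin 177°, cos 177°); with |QV| = 16.0, V = (-42.9, -27.6). Then |AV| = |V − A| = 51.0.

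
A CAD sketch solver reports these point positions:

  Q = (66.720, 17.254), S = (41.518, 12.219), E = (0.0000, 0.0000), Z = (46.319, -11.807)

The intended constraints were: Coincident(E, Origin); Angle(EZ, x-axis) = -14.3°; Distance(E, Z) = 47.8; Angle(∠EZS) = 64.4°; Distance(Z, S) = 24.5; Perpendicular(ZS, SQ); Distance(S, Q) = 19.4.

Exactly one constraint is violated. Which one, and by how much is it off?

Distance(S, Q) = 19.4 — off by 6.30.

E = (0.00, 0.00) ✓; EZ at -14.30° ✓; |EZ| = 47.80 ✓; ∠EZS = 64.40° ✓; |ZS| = 24.50 ✓; ∠(ZS, SQ) = 90.00° ✓; |SQ| = 25.70 ✗.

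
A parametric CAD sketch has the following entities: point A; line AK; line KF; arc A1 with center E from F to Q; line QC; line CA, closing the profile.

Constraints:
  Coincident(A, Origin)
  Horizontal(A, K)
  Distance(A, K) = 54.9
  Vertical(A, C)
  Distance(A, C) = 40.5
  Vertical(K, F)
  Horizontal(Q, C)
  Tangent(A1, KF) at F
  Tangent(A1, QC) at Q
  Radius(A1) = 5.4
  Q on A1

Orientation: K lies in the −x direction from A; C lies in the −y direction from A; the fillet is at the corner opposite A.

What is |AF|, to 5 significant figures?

65.161

A is at the origin; AK is horizontal with |AK| = 54.9 and K on the −x side, so K = (-54.900, 0.0000). AC is vertical with |AC| = 40.5 and C on the −y side, so C = (0.0000, -40.500). The virtual corner opposite A is at (-54.900, -40.500). Since A1 is tangent to KF there, EF ⟂ KF and the tangent condition forces EQ to be normal to QC, with radius 5.4, so the center E sits 5.4 in from both sides at E = (-49.500, -35.100). That places the tangent points at F = (-54.900, -35.100) on KF and Q = (-49.500, -40.500) on QC. Then |AF| = |F − A| = 65.161.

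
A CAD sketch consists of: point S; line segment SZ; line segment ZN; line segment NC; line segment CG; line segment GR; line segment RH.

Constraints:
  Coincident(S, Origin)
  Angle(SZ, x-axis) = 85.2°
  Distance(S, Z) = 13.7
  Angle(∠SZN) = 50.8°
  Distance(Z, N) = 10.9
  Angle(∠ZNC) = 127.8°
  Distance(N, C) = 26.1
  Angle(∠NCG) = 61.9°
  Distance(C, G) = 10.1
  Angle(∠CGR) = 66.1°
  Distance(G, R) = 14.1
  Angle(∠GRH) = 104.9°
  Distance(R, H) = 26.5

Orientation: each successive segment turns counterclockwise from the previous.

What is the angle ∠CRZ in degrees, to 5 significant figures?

141.49°

S is at the origin; SZ runs at 85.2° with length 13.7, so Z = (1.1464, 13.652). ∠SZN = 50.8° gives ZN at -145.60° from the x-axis; with |ZN| = 10.9, N = (-7.8474, 7.4938). ∠ZNC = 127.8° gives NC at -93.400° from the x-axis; with |NC| = 26.1, C = (-9.3952, -18.560). ∠NCG = 61.9° gives CG at 24.700° from the x-axis; with |CG| = 10.1, G = (-0.21931, -14.340). ∠CGR = 66.1° gives GR at 138.60° from the x-axis; with |GR| = 14.1, R = (-10.796, -5.0153). Then cos ∠CRZ = RC·RZ / (|RC||RZ|), giving 141.49°.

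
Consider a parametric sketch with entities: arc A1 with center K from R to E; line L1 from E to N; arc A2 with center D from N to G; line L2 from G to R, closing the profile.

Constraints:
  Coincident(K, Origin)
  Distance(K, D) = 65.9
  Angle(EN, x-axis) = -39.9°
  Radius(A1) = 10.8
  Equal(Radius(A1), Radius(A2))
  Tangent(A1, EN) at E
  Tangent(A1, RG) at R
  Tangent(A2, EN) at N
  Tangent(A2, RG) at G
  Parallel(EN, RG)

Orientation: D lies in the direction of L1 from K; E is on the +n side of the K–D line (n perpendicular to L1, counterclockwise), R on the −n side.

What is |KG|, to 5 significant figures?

66.779

The slot axis is L1's direction at -39.9°, so u = (cos -39.9°, sin -39.9°) = (0.76717, -0.64145) and n = (−sin -39.9°, cos -39.9°) = (0.64145, 0.76717). K is at the origin and D lies 65.9 along u from K, so D = 65.9·u = (50.556, -42.272). Tangency of A1 to both parallel lines with radius 10.8 puts E and R at K ± 10.8·n: E = (6.9277, 8.2854), R = (-6.9277, -8.2854). Equal radii place N and G the same way about D: N = D + 10.8·n = (57.484, -33.986), G = D − 10.8·n = (43.629, -50.557). Then |KG| = |G − K| = 66.779.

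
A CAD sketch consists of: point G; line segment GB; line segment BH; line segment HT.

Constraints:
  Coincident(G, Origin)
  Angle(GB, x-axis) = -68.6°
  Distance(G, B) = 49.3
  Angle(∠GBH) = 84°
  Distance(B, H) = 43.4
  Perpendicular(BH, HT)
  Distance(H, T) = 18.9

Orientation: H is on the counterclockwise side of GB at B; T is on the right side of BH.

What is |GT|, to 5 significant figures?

77.957

G is at the origin; GB runs at -68.6° with length 49.3, so B = 49.3·(cos -68.6°, sin -68.6°) = (17.988, -45.901). ∠GBH = 84.0°, so BH runs at -68.6° + (180° − 84.0°) = 27.400° from the x-axis; with |BH| = 43.4, H = B + 43.4·(cos 27.400°, sin 27.400°) = (56.520, -25.928). The perpendicularity gives HT at right angles to BH; with |HT| = 18.9 on the right of BH, T = H + 18.9·(0.46020, -0.88782) = (65.217, -42.708). Then |GT| = |T − G| = 77.957.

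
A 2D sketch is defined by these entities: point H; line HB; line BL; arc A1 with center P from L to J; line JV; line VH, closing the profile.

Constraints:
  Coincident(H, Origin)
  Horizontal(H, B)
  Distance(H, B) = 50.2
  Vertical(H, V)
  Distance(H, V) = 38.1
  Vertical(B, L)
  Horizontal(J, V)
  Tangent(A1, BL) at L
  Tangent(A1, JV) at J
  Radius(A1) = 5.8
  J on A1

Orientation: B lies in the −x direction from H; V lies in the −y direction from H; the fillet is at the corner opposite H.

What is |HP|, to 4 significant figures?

54.91

HV is vertical with |HV| = 38.1 and V on the −y side, so V = (0.000, -38.10). The virtual corner opposite H is at (-50.20, -38.10). Since A1 is tangent to BL there, PL ⟂ BL and tangency of A1 to JV means the radius PJ is perpendicular to JV, with radius 5.8, so the center P sits 5.8 in from both sides at P = (-44.40, -32.30). Then |HP| = |P − H| = 54.91.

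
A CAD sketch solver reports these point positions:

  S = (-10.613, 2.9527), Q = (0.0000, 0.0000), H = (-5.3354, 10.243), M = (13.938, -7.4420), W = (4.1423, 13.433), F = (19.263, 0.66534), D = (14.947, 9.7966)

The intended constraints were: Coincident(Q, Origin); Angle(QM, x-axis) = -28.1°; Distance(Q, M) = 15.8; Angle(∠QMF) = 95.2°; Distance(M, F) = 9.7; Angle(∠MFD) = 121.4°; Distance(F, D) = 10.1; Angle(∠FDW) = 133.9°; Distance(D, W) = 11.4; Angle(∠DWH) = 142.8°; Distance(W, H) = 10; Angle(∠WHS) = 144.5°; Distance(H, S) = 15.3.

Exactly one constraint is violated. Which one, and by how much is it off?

Distance(H, S) = 15.3 — off by 6.30.

Q = (0.00, 0.00) ✓; QM at -28.10° ✓; |QM| = 15.80 ✓; ∠QMF = 95.20° ✓; |MF| = 9.700 ✓; ∠MFD = 121.4° ✓; |FD| = 10.10 ✓; ∠FDW = 133.9° ✓; |DW| = 11.40 ✓; ∠DWH = 142.8° ✓; |WH| = 10.00 ✓; ∠WHS = 144.5° ✓; |HS| = 9.000 ✗.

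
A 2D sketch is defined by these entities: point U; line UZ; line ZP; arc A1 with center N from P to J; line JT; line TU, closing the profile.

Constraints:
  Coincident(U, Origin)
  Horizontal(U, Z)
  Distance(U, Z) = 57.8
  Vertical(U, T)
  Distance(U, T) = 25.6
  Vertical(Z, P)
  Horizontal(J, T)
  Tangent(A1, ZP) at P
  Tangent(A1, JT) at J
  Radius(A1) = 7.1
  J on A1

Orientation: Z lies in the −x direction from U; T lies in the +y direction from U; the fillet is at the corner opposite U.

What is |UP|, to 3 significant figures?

60.7

The virtual corner opposite U is at (-57.8, 25.6). Tangency of A1 to ZP means the radius NP is perpendicular to ZP and the tangent condition forces NJ to be normal to JT, with radius 7.1, so the center N sits 7.1 in from both sides at N = (-50.7, 18.5). That places the tangent points at P = (-57.8, 18.5) on ZP and J = (-50.7, 25.6) on JT. Then |UP| = |P − U| = 60.7.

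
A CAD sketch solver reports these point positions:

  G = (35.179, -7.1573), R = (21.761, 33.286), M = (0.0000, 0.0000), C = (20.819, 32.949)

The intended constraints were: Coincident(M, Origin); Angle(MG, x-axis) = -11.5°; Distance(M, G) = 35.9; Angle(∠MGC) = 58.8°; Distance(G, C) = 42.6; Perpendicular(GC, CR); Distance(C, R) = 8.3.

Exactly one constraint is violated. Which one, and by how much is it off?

Distance(C, R) = 8.3 — off by 7.30.

M = (0.00, 0.00) ✓; MG at -11.50° ✓; |MG| = 35.90 ✓; ∠MGC = 58.80° ✓; |GC| = 42.60 ✓; ∠(GC, CR) = 90.02° ✓; |CR| = 1.000 ✗.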